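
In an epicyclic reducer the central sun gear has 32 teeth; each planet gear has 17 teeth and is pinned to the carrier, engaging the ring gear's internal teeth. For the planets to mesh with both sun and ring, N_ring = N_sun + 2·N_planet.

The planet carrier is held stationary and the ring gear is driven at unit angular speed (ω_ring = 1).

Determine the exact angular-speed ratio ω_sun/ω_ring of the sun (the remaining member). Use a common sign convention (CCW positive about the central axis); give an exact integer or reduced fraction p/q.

N_ring = 32 + 2·17 = 66
32(ω_s−ω_c) = −66(ω_r−ω_c),  ω_c=0, ω_r=1
ω_s = 0 − (66/32)(1−0) = -33/16
ω_s/ω_r = -33/16

-33/16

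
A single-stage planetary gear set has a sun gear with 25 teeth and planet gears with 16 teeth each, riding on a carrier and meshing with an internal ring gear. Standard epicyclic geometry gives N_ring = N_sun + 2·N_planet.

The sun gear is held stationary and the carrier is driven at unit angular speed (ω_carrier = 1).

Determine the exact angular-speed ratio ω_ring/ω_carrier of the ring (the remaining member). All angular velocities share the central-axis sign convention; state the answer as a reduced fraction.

82/57

N_ring = 25 + 2·16 = 57
25(ω_s−ω_c) = −57(ω_r−ω_c),  ω_s=0, ω_c=1
ω_r = 1 − (25/57)(0−1) = 82/57
ω_r/ω_c = 82/57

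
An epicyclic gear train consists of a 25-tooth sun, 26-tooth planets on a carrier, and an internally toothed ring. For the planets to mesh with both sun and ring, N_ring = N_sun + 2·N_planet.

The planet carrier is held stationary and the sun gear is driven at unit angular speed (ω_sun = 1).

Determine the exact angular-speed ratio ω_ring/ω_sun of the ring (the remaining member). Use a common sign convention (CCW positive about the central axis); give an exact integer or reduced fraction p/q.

-25/77

N_ring = 25 + 2·26 = 77
25(ω_s−ω_c) = −77(ω_r−ω_c),  ω_c=0, ω_s=1
ω_r = 0 − (25/77)(1−0) = -25/77
ω_r/ω_s = -25/77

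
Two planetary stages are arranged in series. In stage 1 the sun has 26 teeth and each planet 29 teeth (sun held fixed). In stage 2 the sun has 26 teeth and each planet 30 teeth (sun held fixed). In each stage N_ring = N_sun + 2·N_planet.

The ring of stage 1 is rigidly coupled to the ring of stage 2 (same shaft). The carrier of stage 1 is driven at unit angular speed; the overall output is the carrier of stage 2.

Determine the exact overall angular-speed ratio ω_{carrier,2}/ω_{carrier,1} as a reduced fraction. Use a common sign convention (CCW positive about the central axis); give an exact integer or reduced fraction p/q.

Stage 1: N_ring = 26 + 2·29 = 84
Stage 1: 26(ω_s−ω_c) = −84(ω_r−ω_c),  ω_s=0, ω_c=1
Stage 1: ω_r = 1 − (26/84)(0−1) = 55/42
  ⇒ ω_r¹/ω_c¹ = 55/42
Stage 2: N_ring = 26 + 2·30 = 86
Stage 2: 26(ω_s−ω_c) = −86(ω_r−ω_c),  ω_s=0, ω_r=1
Stage 2: 26(0−ω_c) = −86(1−ω_c)  ⇒  112ω_c = 86  ⇒  ω_c = 43/56
  ⇒ ω_c²/ω_r² = 43/56
Coupling ω_r² = ω_r¹ ⇒ overall = 55/42 × 43/56 = 2365/2352

2365/2352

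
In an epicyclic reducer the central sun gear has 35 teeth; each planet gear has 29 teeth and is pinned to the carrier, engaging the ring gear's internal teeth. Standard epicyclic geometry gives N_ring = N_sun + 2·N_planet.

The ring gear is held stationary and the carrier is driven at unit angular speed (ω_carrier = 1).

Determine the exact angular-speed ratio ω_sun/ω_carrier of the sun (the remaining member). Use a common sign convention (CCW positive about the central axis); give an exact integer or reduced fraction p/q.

N_ring = 35 + 2·29 = 93
35(ω_s−ω_c) = −93(ω_r−ω_c),  ω_r=0, ω_c=1
ω_s = 1 − (93/35)(0−1) = 128/35
ω_s/ω_c = 128/35

128/35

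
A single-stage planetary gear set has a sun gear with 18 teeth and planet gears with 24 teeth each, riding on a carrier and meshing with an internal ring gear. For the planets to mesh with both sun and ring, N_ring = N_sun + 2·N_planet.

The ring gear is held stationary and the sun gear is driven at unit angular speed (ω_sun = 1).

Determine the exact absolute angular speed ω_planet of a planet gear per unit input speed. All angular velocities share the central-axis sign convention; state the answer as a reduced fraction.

N_ring = 18 + 2·24 = 66
18(ω_s−ω_c) = −66(ω_r−ω_c),  ω_r=0, ω_s=1
18(1−ω_c) = −66(0−ω_c)  ⇒  84ω_c = 18  ⇒  ω_c = 3/14
sun–planet: 18·(1−3/14) = −24·(ω_p−ω_c)  ⇒  ω_p−ω_c = −(18/24)·(11/14) = -33/56
ω_p = 3/14 − 33/56 = -3/8

-3/8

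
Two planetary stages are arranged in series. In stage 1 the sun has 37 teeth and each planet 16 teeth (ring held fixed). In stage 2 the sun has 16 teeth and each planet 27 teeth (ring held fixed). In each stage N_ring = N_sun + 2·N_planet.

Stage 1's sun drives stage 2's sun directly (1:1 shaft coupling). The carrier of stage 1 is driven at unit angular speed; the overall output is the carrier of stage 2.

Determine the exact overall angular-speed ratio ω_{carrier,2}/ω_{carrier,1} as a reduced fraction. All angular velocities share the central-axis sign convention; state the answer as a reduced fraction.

Stage 1: N_ring = 37 + 2·16 = 69
Stage 1: 37(ω_s−ω_c) = −69(ω_r−ω_c),  ω_r=0, ω_c=1
Stage 1: ω_s = 1 − (69/37)(0−1) = 106/37
  ⇒ ω_s¹/ω_c¹ = 106/37
Stage 2: N_ring = 16 + 2·27 = 70
Stage 2: 16(ω_s−ω_c) = −70(ω_r−ω_c),  ω_r=0, ω_s=1
Stage 2: 16(1−ω_c) = −70(0−ω_c)  ⇒  86ω_c = 16  ⇒  ω_c = 8/43
  ⇒ ω_c²/ω_s² = 8/43
Coupling ω_s² = ω_s¹ ⇒ overall = 106/37 × 8/43 = 848/1591

848/1591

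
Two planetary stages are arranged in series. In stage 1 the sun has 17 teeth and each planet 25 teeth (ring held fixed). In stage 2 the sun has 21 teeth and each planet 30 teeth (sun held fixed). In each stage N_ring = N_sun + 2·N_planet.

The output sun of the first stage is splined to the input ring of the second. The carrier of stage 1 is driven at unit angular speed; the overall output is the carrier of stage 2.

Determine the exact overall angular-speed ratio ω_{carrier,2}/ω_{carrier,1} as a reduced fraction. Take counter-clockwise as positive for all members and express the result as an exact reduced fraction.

Stage 1: N_ring = 17 + 2·25 = 67
Stage 1: 17(ω_s−ω_c) = −67(ω_r−ω_c),  ω_r=0, ω_c=1
Stage 1: ω_s = 1 − (67/17)(0−1) = 84/17
  ⇒ ω_s¹/ω_c¹ = 84/17
Stage 2: N_ring = 21 + 2·30 = 81
Stage 2: 21(ω_s−ω_c) = −81(ω_r−ω_c),  ω_s=0, ω_r=1
Stage 2: 21(0−ω_c) = −81(1−ω_c)  ⇒  102ω_c = 81  ⇒  ω_c = 27/34
  ⇒ ω_c²/ω_r² = 27/34
Coupling ω_r² = ω_s¹ ⇒ overall = 84/17 × 27/34 = 1134/289

1134/289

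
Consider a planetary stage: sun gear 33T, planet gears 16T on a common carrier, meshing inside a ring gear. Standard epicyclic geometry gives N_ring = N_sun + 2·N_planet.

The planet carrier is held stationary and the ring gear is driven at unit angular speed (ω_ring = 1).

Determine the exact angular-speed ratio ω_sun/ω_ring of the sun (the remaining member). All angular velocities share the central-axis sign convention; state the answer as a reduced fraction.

-65/33

N_ring = 33 + 2·16 = 65
33(ω_s−ω_c) = −65(ω_r−ω_c),  ω_c=0, ω_r=1
ω_s = 0 − (65/33)(1−0) = -65/33
ω_s/ω_r = -65/33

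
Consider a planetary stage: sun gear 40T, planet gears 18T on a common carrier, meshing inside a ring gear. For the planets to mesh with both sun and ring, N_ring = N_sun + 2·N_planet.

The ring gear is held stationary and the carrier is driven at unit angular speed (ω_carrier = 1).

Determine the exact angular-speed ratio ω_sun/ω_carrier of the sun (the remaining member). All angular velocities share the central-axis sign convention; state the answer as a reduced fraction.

29/10

N_ring = 40 + 2·18 = 76
40(ω_s−ω_c) = −76(ω_r−ω_c),  ω_r=0, ω_c=1
ω_s = 1 − (76/40)(0−1) = 29/10
ω_s/ω_c = 29/10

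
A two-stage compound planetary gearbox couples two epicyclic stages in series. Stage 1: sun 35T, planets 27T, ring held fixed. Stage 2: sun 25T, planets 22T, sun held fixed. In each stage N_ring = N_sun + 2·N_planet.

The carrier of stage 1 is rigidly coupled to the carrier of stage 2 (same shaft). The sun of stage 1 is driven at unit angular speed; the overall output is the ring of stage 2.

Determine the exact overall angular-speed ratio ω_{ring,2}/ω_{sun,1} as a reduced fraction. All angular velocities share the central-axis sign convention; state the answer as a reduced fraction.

Stage 1: N_ring = 35 + 2·27 = 89
Stage 1: 35(ω_s−ω_c) = −89(ω_r−ω_c),  ω_r=0, ω_s=1
Stage 1: 35(1−ω_c) = −89(0−ω_c)  ⇒  124ω_c = 35  ⇒  ω_c = 35/124
  ⇒ ω_c¹/ω_s¹ = 35/124
Stage 2: N_ring = 25 + 2·22 = 69
Stage 2: 25(ω_s−ω_c) = −69(ω_r−ω_c),  ω_s=0, ω_c=1
Stage 2: ω_r = 1 − (25/69)(0−1) = 94/69
  ⇒ ω_r²/ω_c² = 94/69
Coupling ω_c² = ω_c¹ ⇒ overall = 35/124 × 94/69 = 1645/4278

1645/4278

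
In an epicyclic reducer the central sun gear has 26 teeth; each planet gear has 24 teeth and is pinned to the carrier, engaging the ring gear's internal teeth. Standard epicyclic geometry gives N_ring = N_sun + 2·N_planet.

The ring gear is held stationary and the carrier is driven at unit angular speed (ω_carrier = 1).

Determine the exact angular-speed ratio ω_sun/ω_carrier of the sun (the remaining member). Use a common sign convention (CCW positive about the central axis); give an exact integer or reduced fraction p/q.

N_ring = 26 + 2·24 = 74
26(ω_s−ω_c) = −74(ω_r−ω_c),  ω_r=0, ω_c=1
ω_s = 1 − (74/26)(0−1) = 50/13
ω_s/ω_c = 50/13

50/13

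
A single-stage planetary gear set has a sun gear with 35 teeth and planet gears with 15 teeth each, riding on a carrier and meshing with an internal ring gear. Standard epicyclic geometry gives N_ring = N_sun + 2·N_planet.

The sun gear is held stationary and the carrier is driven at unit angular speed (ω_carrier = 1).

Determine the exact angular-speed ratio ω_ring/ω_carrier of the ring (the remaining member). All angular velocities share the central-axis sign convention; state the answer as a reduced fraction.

N_ring = 35 + 2·15 = 65
35(ω_s−ω_c) = −65(ω_r−ω_c),  ω_s=0, ω_c=1
ω_r = 1 − (35/65)(0−1) = 20/13
ω_r/ω_c = 20/13

20/13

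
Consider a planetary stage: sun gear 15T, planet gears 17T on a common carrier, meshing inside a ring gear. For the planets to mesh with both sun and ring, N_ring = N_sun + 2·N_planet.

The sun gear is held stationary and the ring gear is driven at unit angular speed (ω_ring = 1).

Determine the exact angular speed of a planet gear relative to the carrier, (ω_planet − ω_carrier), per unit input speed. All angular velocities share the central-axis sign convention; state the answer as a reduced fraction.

735/1088

N_ring = 15 + 2·17 = 49
15(ω_s−ω_c) = −49(ω_r−ω_c),  ω_s=0, ω_r=1
15(0−ω_c) = −49(1−ω_c)  ⇒  64ω_c = 49  ⇒  ω_c = 49/64
sun–planet: 15·(0−49/64) = −17·(ω_p−ω_c)  ⇒  ω_p−ω_c = −(15/17)·(-49/64) = 735/1088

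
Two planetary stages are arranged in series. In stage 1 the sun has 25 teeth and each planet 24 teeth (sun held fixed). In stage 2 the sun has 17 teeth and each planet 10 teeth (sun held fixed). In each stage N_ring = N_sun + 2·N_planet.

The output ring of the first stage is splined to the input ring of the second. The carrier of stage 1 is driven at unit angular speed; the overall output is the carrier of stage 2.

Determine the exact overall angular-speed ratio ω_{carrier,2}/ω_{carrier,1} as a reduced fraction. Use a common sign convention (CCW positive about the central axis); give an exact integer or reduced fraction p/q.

Stage 1: N_ring = 25 + 2·24 = 73
Stage 1: 25(ω_s−ω_c) = −73(ω_r−ω_c),  ω_s=0, ω_c=1
Stage 1: ω_r = 1 − (25/73)(0−1) = 98/73
  ⇒ ω_r¹/ω_c¹ = 98/73
Stage 2: N_ring = 17 + 2·10 = 37
Stage 2: 17(ω_s−ω_c) = −37(ω_r−ω_c),  ω_s=0, ω_r=1
Stage 2: 17(0−ω_c) = −37(1−ω_c)  ⇒  54ω_c = 37  ⇒  ω_c = 37/54
  ⇒ ω_c²/ω_r² = 37/54
Coupling ω_r² = ω_r¹ ⇒ overall = 98/73 × 37/54 = 1813/1971

1813/1971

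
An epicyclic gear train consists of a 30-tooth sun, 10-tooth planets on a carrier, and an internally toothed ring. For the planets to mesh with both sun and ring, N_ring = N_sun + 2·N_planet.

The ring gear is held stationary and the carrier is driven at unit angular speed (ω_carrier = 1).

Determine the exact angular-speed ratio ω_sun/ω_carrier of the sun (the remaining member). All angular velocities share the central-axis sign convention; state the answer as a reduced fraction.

8/3

N_ring = 30 + 2·10 = 50
30(ω_s−ω_c) = −50(ω_r−ω_c),  ω_r=0, ω_c=1
ω_s = 1 − (50/30)(0−1) = 8/3
ω_s/ω_c = 8/3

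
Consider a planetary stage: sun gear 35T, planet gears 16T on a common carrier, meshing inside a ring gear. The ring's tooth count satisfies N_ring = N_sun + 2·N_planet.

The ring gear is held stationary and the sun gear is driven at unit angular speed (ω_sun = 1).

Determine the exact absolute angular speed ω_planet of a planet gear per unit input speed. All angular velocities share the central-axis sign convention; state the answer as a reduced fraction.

-35/32

N_ring = 35 + 2·16 = 67
35(ω_s−ω_c) = −67(ω_r−ω_c),  ω_r=0, ω_s=1
35(1−ω_c) = −67(0−ω_c)  ⇒  102ω_c = 35  ⇒  ω_c = 35/102
sun–planet: 35·(1−35/102) = −16·(ω_p−ω_c)  ⇒  ω_p−ω_c = −(35/16)·(67/102) = -2345/1632
ω_p = 35/102 − 2345/1632 = -35/32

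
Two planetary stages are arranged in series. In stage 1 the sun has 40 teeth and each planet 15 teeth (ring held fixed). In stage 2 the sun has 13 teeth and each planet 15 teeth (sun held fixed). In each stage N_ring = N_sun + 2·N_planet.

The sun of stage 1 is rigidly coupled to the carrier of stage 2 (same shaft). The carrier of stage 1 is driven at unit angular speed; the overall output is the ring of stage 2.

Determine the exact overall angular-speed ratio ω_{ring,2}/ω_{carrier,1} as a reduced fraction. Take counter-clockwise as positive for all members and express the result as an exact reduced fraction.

Stage 1: N_ring = 40 + 2·15 = 70
Stage 1: 40(ω_s−ω_c) = −70(ω_r−ω_c),  ω_r=0, ω_c=1
Stage 1: ω_s = 1 − (70/40)(0−1) = 11/4
  ⇒ ω_s¹/ω_c¹ = 11/4
Stage 2: N_ring = 13 + 2·15 = 43
Stage 2: 13(ω_s−ω_c) = −43(ω_r−ω_c),  ω_s=0, ω_c=1
Stage 2: ω_r = 1 − (13/43)(0−1) = 56/43
  ⇒ ω_r²/ω_c² = 56/43
Coupling ω_c² = ω_s¹ ⇒ overall = 11/4 × 56/43 = 154/43

154/43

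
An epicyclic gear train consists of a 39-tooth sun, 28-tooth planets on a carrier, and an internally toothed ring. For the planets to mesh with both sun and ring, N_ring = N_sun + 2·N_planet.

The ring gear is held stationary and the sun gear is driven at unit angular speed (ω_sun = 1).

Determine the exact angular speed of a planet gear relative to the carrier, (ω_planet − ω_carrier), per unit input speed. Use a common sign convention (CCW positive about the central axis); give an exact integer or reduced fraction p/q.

-3705/3752

N_ring = 39 + 2·28 = 95
39(ω_s−ω_c) = −95(ω_r−ω_c),  ω_r=0, ω_s=1
39(1−ω_c) = −95(0−ω_c)  ⇒  134ω_c = 39  ⇒  ω_c = 39/134
sun–planet: 39·(1−39/134) = −28·(ω_p−ω_c)  ⇒  ω_p−ω_c = −(39/28)·(95/134) = -3705/3752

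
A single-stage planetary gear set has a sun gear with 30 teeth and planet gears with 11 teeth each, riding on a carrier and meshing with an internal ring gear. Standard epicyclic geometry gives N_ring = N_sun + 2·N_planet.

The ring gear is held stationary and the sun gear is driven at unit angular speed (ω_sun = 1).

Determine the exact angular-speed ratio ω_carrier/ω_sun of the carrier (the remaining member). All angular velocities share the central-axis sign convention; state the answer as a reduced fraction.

15/41

N_ring = 30 + 2·11 = 52
30(ω_s−ω_c) = −52(ω_r−ω_c),  ω_r=0, ω_s=1
30(1−ω_c) = −52(0−ω_c)  ⇒  82ω_c = 30  ⇒  ω_c = 15/41
ω_c/ω_s = 15/41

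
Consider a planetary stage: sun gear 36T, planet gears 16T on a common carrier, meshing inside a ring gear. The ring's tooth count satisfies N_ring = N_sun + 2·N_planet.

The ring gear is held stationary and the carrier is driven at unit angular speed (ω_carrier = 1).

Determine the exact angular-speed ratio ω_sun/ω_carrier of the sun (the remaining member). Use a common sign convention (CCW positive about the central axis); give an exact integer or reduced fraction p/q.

N_ring = 36 + 2·16 = 68
36(ω_s−ω_c) = −68(ω_r−ω_c),  ω_r=0, ω_c=1
ω_s = 1 − (68/36)(0−1) = 26/9
ω_s/ω_c = 26/9

26/9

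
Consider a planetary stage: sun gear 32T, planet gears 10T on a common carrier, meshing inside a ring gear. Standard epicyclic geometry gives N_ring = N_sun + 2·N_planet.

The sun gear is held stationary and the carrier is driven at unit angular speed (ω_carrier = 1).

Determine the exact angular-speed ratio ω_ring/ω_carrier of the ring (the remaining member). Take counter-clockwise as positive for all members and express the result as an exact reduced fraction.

N_ring = 32 + 2·10 = 52
32(ω_s−ω_c) = −52(ω_r−ω_c),  ω_s=0, ω_c=1
ω_r = 1 − (32/52)(0−1) = 21/13
ω_r/ω_c = 21/13

21/13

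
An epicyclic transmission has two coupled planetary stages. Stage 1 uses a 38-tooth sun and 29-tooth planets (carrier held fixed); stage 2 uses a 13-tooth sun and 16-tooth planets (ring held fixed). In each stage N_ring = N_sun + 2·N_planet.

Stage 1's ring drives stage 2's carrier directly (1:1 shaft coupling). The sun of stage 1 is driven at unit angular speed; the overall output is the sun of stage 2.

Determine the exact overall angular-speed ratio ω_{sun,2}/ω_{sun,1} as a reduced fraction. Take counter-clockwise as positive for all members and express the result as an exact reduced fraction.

Stage 1: N_ring = 38 + 2·29 = 96
Stage 1: 38(ω_s−ω_c) = −96(ω_r−ω_c),  ω_c=0, ω_s=1
Stage 1: ω_r = 0 − (38/96)(1−0) = -19/48
  ⇒ ω_r¹/ω_s¹ = -19/48
Stage 2: N_ring = 13 + 2·16 = 45
Stage 2: 13(ω_s−ω_c) = −45(ω_r−ω_c),  ω_r=0, ω_c=1
Stage 2: ω_s = 1 − (45/13)(0−1) = 58/13
  ⇒ ω_s²/ω_c² = 58/13
Coupling ω_c² = ω_r¹ ⇒ overall = -19/48 × 58/13 = -551/312

-551/312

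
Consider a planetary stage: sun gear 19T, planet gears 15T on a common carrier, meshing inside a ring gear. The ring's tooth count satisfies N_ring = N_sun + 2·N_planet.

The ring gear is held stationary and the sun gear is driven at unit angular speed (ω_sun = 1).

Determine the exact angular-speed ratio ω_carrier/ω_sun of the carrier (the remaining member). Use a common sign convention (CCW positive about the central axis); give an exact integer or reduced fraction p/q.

19/68

N_ring = 19 + 2·15 = 49
19(ω_s−ω_c) = −49(ω_r−ω_c),  ω_r=0, ω_s=1
19(1−ω_c) = −49(0−ω_c)  ⇒  68ω_c = 19  ⇒  ω_c = 19/68
ω_c/ω_s = 19/68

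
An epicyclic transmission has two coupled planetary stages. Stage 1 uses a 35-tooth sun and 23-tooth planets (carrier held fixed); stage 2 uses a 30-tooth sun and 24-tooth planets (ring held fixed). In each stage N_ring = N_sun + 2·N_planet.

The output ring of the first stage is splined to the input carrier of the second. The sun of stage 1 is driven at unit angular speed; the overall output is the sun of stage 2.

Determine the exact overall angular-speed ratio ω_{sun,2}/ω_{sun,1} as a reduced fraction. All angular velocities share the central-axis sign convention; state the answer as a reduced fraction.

Stage 1: N_ring = 35 + 2·23 = 81
Stage 1: 35(ω_s−ω_c) = −81(ω_r−ω_c),  ω_c=0, ω_s=1
Stage 1: ω_r = 0 − (35/81)(1−0) = -35/81
  ⇒ ω_r¹/ω_s¹ = -35/81
Stage 2: N_ring = 30 + 2·24 = 78
Stage 2: 30(ω_s−ω_c) = −78(ω_r−ω_c),  ω_r=0, ω_c=1
Stage 2: ω_s = 1 − (78/30)(0−1) = 18/5
  ⇒ ω_s²/ω_c² = 18/5
Coupling ω_c² = ω_r¹ ⇒ overall = -35/81 × 18/5 = -14/9

-14/9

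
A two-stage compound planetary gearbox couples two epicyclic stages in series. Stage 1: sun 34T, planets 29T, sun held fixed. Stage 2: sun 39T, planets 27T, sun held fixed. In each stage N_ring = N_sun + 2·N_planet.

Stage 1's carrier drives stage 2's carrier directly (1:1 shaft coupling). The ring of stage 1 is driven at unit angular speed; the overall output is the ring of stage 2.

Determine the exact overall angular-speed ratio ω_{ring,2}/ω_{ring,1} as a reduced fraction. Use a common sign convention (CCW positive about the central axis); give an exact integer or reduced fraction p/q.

2024/1953

Stage 1: N_ring = 34 + 2·29 = 92
Stage 1: 34(ω_s−ω_c) = −92(ω_r−ω_c),  ω_s=0, ω_r=1
Stage 1: 34(0−ω_c) = −92(1−ω_c)  ⇒  126ω_c = 92  ⇒  ω_c = 46/63
  ⇒ ω_c¹/ω_r¹ = 46/63
Stage 2: N_ring = 39 + 2·27 = 93
Stage 2: 39(ω_s−ω_c) = −93(ω_r−ω_c),  ω_s=0, ω_c=1
Stage 2: ω_r = 1 − (39/93)(0−1) = 44/31
  ⇒ ω_r²/ω_c² = 44/31
Coupling ω_c² = ω_c¹ ⇒ overall = 46/63 × 44/31 = 2024/1953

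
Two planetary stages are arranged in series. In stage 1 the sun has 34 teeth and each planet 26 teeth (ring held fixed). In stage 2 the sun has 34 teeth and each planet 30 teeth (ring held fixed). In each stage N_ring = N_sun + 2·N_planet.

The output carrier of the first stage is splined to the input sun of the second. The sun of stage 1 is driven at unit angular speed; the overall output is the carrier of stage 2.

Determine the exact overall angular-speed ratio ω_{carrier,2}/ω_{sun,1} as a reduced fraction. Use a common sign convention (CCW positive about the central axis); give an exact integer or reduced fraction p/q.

289/3840

Stage 1: N_ring = 34 + 2·26 = 86
Stage 1: 34(ω_s−ω_c) = −86(ω_r−ω_c),  ω_r=0, ω_s=1
Stage 1: 34(1−ω_c) = −86(0−ω_c)  ⇒  120ω_c = 34  ⇒  ω_c = 17/60
  ⇒ ω_c¹/ω_s¹ = 17/60
Stage 2: N_ring = 34 + 2·30 = 94
Stage 2: 34(ω_s−ω_c) = −94(ω_r−ω_c),  ω_r=0, ω_s=1
Stage 2: 34(1−ω_c) = −94(0−ω_c)  ⇒  128ω_c = 34  ⇒  ω_c = 17/64
  ⇒ ω_c²/ω_s² = 17/64
Coupling ω_s² = ω_c¹ ⇒ overall = 17/60 × 17/64 = 289/3840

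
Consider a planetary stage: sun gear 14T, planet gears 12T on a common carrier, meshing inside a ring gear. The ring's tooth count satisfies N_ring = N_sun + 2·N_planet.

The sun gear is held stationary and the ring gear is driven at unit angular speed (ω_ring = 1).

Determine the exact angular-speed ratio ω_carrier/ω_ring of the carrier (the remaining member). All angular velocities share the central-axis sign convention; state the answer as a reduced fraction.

19/26

N_ring = 14 + 2·12 = 38
14(ω_s−ω_c) = −38(ω_r−ω_c),  ω_s=0, ω_r=1
14(0−ω_c) = −38(1−ω_c)  ⇒  52ω_c = 38  ⇒  ω_c = 19/26
ω_c/ω_r = 19/26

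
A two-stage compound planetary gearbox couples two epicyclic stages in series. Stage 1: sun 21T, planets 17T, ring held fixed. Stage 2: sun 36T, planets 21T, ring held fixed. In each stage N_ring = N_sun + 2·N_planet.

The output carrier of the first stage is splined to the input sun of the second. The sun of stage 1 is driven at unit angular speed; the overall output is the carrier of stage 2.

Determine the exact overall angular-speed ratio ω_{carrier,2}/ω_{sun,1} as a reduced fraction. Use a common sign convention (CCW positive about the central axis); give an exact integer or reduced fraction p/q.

Stage 1: N_ring = 21 + 2·17 = 55
Stage 1: 21(ω_s−ω_c) = −55(ω_r−ω_c),  ω_r=0, ω_s=1
Stage 1: 21(1−ω_c) = −55(0−ω_c)  ⇒  76ω_c = 21  ⇒  ω_c = 21/76
  ⇒ ω_c¹/ω_s¹ = 21/76
Stage 2: N_ring = 36 + 2·21 = 78
Stage 2: 36(ω_s−ω_c) = −78(ω_r−ω_c),  ω_r=0, ω_s=1
Stage 2: 36(1−ω_c) = −78(0−ω_c)  ⇒  114ω_c = 36  ⇒  ω_c = 6/19
  ⇒ ω_c²/ω_s² = 6/19
Coupling ω_s² = ω_c¹ ⇒ overall = 21/76 × 6/19 = 63/722

63/722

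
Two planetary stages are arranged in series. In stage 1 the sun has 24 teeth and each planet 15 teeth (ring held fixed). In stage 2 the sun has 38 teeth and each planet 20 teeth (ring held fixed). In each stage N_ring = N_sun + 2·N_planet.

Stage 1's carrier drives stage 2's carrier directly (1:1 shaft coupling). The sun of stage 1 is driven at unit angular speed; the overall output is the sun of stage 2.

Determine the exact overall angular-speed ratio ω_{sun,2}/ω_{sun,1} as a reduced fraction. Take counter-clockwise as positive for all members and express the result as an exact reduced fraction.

232/247

Stage 1: N_ring = 24 + 2·15 = 54
Stage 1: 24(ω_s−ω_c) = −54(ω_r−ω_c),  ω_r=0, ω_s=1
Stage 1: 24(1−ω_c) = −54(0−ω_c)  ⇒  78ω_c = 24  ⇒  ω_c = 4/13
  ⇒ ω_c¹/ω_s¹ = 4/13
Stage 2: N_ring = 38 + 2·20 = 78
Stage 2: 38(ω_s−ω_c) = −78(ω_r−ω_c),  ω_r=0, ω_c=1
Stage 2: ω_s = 1 − (78/38)(0−1) = 58/19
  ⇒ ω_s²/ω_c² = 58/19
Coupling ω_c² = ω_c¹ ⇒ overall = 4/13 × 58/19 = 232/247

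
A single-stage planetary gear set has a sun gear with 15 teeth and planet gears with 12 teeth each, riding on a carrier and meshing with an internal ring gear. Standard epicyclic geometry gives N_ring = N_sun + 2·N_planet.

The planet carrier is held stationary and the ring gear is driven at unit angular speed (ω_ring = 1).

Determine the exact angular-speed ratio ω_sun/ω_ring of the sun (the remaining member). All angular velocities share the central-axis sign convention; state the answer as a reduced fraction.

-13/5

N_ring = 15 + 2·12 = 39
15(ω_s−ω_c) = −39(ω_r−ω_c),  ω_c=0, ω_r=1
ω_s = 0 − (39/15)(1−0) = -13/5
ω_s/ω_r = -13/5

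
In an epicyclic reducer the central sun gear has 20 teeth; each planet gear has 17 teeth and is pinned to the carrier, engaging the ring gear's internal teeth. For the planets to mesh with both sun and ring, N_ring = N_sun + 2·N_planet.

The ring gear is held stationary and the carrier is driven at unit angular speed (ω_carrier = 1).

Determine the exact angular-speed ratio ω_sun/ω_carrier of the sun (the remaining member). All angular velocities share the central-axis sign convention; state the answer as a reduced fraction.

N_ring = 20 + 2·17 = 54
20(ω_s−ω_c) = −54(ω_r−ω_c),  ω_r=0, ω_c=1
ω_s = 1 − (54/20)(0−1) = 37/10
ω_s/ω_c = 37/10

37/10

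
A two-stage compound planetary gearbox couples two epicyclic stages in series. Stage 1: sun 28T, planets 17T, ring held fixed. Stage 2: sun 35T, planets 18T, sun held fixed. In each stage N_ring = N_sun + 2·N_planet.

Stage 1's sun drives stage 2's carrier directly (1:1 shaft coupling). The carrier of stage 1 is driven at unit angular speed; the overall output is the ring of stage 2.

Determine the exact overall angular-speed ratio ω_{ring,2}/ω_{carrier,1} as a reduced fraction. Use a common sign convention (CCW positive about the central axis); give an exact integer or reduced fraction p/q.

2385/497

Stage 1: N_ring = 28 + 2·17 = 62
Stage 1: 28(ω_s−ω_c) = −62(ω_r−ω_c),  ω_r=0, ω_c=1
Stage 1: ω_s = 1 − (62/28)(0−1) = 45/14
  ⇒ ω_s¹/ω_c¹ = 45/14
Stage 2: N_ring = 35 + 2·18 = 71
Stage 2: 35(ω_s−ω_c) = −71(ω_r−ω_c),  ω_s=0, ω_c=1
Stage 2: ω_r = 1 − (35/71)(0−1) = 106/71
  ⇒ ω_r²/ω_c² = 106/71
Coupling ω_c² = ω_s¹ ⇒ overall = 45/14 × 106/71 = 2385/497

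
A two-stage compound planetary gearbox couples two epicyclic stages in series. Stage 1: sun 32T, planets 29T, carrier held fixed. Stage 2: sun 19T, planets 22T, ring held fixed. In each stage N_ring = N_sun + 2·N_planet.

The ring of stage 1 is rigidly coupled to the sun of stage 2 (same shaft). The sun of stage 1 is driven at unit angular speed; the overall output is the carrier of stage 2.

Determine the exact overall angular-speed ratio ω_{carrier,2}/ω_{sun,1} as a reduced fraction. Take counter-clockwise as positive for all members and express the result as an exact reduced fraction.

Stage 1: N_ring = 32 + 2·29 = 90
Stage 1: 32(ω_s−ω_c) = −90(ω_r−ω_c),  ω_c=0, ω_s=1
Stage 1: ω_r = 0 − (32/90)(1−0) = -16/45
  ⇒ ω_r¹/ω_s¹ = -16/45
Stage 2: N_ring = 19 + 2·22 = 63
Stage 2: 19(ω_s−ω_c) = −63(ω_r−ω_c),  ω_r=0, ω_s=1
Stage 2: 19(1−ω_c) = −63(0−ω_c)  ⇒  82ω_c = 19  ⇒  ω_c = 19/82
  ⇒ ω_c²/ω_s² = 19/82
Coupling ω_s² = ω_r¹ ⇒ overall = -16/45 × 19/82 = -152/1845

-152/1845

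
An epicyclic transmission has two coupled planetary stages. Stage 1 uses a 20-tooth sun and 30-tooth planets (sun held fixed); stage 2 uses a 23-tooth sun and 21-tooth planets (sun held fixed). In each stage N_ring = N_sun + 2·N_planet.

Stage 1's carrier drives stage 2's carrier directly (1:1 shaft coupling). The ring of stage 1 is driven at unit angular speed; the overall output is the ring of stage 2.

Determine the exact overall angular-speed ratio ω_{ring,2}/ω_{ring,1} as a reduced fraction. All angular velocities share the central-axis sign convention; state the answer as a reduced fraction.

352/325

Stage 1: N_ring = 20 + 2·30 = 80
Stage 1: 20(ω_s−ω_c) = −80(ω_r−ω_c),  ω_s=0, ω_r=1
Stage 1: 20(0−ω_c) = −80(1−ω_c)  ⇒  100ω_c = 80  ⇒  ω_c = 4/5
  ⇒ ω_c¹/ω_r¹ = 4/5
Stage 2: N_ring = 23 + 2·21 = 65
Stage 2: 23(ω_s−ω_c) = −65(ω_r−ω_c),  ω_s=0, ω_c=1
Stage 2: ω_r = 1 − (23/65)(0−1) = 88/65
  ⇒ ω_r²/ω_c² = 88/65
Coupling ω_c² = ω_c¹ ⇒ overall = 4/5 × 88/65 = 352/325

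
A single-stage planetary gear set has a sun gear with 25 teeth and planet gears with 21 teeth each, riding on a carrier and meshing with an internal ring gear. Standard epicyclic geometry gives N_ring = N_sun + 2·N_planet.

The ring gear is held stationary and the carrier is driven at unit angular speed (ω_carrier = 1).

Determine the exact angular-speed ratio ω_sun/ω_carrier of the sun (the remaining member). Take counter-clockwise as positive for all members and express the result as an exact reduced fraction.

N_ring = 25 + 2·21 = 67
25(ω_s−ω_c) = −67(ω_r−ω_c),  ω_r=0, ω_c=1
ω_s = 1 − (67/25)(0−1) = 92/25
ω_s/ω_c = 92/25

92/25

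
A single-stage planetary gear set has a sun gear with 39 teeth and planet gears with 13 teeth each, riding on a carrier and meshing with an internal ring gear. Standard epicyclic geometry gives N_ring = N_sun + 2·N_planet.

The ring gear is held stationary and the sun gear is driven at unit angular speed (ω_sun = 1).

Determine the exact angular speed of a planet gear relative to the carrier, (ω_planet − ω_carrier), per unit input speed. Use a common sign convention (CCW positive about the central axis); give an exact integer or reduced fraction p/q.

-15/8

N_ring = 39 + 2·13 = 65
39(ω_s−ω_c) = −65(ω_r−ω_c),  ω_r=0, ω_s=1
39(1−ω_c) = −65(0−ω_c)  ⇒  104ω_c = 39  ⇒  ω_c = 3/8
sun–planet: 39·(1−3/8) = −13·(ω_p−ω_c)  ⇒  ω_p−ω_c = −(39/13)·(5/8) = -15/8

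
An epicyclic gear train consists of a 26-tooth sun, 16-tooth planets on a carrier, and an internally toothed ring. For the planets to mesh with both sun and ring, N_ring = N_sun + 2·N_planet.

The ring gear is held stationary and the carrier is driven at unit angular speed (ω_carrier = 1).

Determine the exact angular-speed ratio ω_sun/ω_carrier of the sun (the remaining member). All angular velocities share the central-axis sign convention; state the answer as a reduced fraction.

N_ring = 26 + 2·16 = 58
26(ω_s−ω_c) = −58(ω_r−ω_c),  ω_r=0, ω_c=1
ω_s = 1 − (58/26)(0−1) = 42/13
ω_s/ω_c = 42/13

42/13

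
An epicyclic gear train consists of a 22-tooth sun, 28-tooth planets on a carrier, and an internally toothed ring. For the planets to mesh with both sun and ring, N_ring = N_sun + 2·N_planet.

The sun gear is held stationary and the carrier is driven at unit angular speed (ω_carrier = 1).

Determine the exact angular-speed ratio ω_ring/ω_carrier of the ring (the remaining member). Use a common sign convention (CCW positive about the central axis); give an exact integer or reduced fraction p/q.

N_ring = 22 + 2·28 = 78
22(ω_s−ω_c) = −78(ω_r−ω_c),  ω_s=0, ω_c=1
ω_r = 1 − (22/78)(0−1) = 50/39
ω_r/ω_c = 50/39

50/39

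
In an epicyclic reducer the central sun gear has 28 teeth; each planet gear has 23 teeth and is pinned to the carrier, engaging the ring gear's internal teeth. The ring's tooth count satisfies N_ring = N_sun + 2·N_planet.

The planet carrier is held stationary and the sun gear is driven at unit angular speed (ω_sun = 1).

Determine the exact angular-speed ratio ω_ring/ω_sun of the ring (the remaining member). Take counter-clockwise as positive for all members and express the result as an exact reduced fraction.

-14/37

N_ring = 28 + 2·23 = 74
28(ω_s−ω_c) = −74(ω_r−ω_c),  ω_c=0, ω_s=1
ω_r = 0 − (28/74)(1−0) = -14/37
ω_r/ω_s = -14/37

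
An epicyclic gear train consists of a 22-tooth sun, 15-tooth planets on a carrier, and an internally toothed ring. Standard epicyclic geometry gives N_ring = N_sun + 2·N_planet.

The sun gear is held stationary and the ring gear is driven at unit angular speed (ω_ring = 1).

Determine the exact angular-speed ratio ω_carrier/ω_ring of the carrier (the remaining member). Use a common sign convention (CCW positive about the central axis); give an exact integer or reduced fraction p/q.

N_ring = 22 + 2·15 = 52
22(ω_s−ω_c) = −52(ω_r−ω_c),  ω_s=0, ω_r=1
22(0−ω_c) = −52(1−ω_c)  ⇒  74ω_c = 52  ⇒  ω_c = 26/37
ω_c/ω_r = 26/37

26/37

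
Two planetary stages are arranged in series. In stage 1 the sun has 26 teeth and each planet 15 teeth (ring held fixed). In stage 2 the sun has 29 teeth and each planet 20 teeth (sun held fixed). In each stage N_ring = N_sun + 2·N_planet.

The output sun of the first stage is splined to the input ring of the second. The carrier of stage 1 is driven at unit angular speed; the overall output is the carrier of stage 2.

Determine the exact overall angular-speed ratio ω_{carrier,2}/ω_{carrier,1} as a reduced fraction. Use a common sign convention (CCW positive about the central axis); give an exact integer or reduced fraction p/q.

Stage 1: N_ring = 26 + 2·15 = 56
Stage 1: 26(ω_s−ω_c) = −56(ω_r−ω_c),  ω_r=0, ω_c=1
Stage 1: ω_s = 1 − (56/26)(0−1) = 41/13
  ⇒ ω_s¹/ω_c¹ = 41/13
Stage 2: N_ring = 29 + 2·20 = 69
Stage 2: 29(ω_s−ω_c) = −69(ω_r−ω_c),  ω_s=0, ω_r=1
Stage 2: 29(0−ω_c) = −69(1−ω_c)  ⇒  98ω_c = 69  ⇒  ω_c = 69/98
  ⇒ ω_c²/ω_r² = 69/98
Coupling ω_r² = ω_s¹ ⇒ overall = 41/13 × 69/98 = 2829/1274

2829/1274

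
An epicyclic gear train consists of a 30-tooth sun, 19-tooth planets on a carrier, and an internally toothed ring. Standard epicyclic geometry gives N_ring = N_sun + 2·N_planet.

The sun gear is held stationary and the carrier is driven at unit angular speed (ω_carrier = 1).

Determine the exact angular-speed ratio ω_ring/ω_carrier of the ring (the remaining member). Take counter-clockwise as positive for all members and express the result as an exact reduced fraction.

N_ring = 30 + 2·19 = 68
30(ω_s−ω_c) = −68(ω_r−ω_c),  ω_s=0, ω_c=1
ω_r = 1 − (30/68)(0−1) = 49/34
ω_r/ω_c = 49/34

49/34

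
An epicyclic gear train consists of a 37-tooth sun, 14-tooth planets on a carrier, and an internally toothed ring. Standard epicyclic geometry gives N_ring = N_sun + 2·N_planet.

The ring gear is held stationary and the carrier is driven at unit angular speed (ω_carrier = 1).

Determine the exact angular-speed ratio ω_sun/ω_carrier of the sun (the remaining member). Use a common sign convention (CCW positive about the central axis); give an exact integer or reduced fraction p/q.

102/37

N_ring = 37 + 2·14 = 65
37(ω_s−ω_c) = −65(ω_r−ω_c),  ω_r=0, ω_c=1
ω_s = 1 − (65/37)(0−1) = 102/37
ω_s/ω_c = 102/37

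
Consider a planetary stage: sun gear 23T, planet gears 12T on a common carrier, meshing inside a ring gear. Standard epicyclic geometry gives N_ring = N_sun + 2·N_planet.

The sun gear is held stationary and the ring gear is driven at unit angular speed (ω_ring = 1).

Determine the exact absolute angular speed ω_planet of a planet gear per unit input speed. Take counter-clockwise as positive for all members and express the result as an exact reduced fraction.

N_ring = 23 + 2·12 = 47
23(ω_s−ω_c) = −47(ω_r−ω_c),  ω_s=0, ω_r=1
23(0−ω_c) = −47(1−ω_c)  ⇒  70ω_c = 47  ⇒  ω_c = 47/70
sun–planet: 23·(0−47/70) = −12·(ω_p−ω_c)  ⇒  ω_p−ω_c = −(23/12)·(-47/70) = 1081/840
ω_p = 47/70 + 1081/840 = 47/24

47/24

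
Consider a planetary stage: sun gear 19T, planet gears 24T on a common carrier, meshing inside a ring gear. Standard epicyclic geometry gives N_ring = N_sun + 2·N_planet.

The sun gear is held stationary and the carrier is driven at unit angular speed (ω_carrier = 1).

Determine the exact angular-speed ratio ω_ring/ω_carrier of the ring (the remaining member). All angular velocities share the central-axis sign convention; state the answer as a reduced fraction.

N_ring = 19 + 2·24 = 67
19(ω_s−ω_c) = −67(ω_r−ω_c),  ω_s=0, ω_c=1
ω_r = 1 − (19/67)(0−1) = 86/67
ω_r/ω_c = 86/67

86/67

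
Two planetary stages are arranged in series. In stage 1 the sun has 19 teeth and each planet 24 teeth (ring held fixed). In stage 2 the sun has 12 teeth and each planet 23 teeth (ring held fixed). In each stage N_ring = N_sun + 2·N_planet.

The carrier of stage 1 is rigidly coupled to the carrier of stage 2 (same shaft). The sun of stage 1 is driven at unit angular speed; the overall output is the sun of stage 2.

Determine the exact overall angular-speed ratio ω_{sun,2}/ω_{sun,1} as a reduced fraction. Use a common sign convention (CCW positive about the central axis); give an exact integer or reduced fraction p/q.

665/516

Stage 1: N_ring = 19 + 2·24 = 67
Stage 1: 19(ω_s−ω_c) = −67(ω_r−ω_c),  ω_r=0, ω_s=1
Stage 1: 19(1−ω_c) = −67(0−ω_c)  ⇒  86ω_c = 19  ⇒  ω_c = 19/86
  ⇒ ω_c¹/ω_s¹ = 19/86
Stage 2: N_ring = 12 + 2·23 = 58
Stage 2: 12(ω_s−ω_c) = −58(ω_r−ω_c),  ω_r=0, ω_c=1
Stage 2: ω_s = 1 − (58/12)(0−1) = 35/6
  ⇒ ω_s²/ω_c² = 35/6
Coupling ω_c² = ω_c¹ ⇒ overall = 19/86 × 35/6 = 665/516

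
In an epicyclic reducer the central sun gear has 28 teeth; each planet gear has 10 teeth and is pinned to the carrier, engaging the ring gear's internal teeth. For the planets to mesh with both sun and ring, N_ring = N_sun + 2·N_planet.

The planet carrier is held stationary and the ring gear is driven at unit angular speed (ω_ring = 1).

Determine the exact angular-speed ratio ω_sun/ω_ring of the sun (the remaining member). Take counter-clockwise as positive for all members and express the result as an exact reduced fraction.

N_ring = 28 + 2·10 = 48
28(ω_s−ω_c) = −48(ω_r−ω_c),  ω_c=0, ω_r=1
ω_s = 0 − (48/28)(1−0) = -12/7
ω_s/ω_r = -12/7

-12/7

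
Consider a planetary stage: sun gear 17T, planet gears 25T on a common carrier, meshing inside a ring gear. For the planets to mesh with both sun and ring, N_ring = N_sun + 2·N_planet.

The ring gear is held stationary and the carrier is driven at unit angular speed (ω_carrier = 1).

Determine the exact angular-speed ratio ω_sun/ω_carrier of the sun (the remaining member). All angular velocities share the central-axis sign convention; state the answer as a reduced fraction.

84/17

N_ring = 17 + 2·25 = 67
17(ω_s−ω_c) = −67(ω_r−ω_c),  ω_r=0, ω_c=1
ω_s = 1 − (67/17)(0−1) = 84/17
ω_s/ω_c = 84/17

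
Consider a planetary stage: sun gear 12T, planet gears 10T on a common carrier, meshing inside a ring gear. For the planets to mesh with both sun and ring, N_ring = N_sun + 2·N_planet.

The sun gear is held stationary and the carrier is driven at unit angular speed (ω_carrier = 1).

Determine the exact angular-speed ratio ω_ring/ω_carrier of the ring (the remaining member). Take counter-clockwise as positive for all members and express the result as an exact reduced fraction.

11/8

N_ring = 12 + 2·10 = 32
12(ω_s−ω_c) = −32(ω_r−ω_c),  ω_s=0, ω_c=1
ω_r = 1 − (12/32)(0−1) = 11/8
ω_r/ω_c = 11/8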